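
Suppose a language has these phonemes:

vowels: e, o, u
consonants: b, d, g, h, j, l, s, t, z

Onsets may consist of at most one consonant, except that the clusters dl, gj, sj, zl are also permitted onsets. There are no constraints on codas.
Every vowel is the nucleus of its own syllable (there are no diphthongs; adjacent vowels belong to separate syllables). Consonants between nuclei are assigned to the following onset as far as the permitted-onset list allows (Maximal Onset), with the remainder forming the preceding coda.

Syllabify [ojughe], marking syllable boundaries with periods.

Nuclei (vowels): o, u, e → 3 syllables.
/o…u/ gap (V1→V2): /j/ is a single consonant, so it becomes the next onset.
/u…e/ gap (V2→V3): /gh/; trying suffixes from longest down, /h/ is the first permitted one, so coda /g/ | onset /h/.

o.jug.he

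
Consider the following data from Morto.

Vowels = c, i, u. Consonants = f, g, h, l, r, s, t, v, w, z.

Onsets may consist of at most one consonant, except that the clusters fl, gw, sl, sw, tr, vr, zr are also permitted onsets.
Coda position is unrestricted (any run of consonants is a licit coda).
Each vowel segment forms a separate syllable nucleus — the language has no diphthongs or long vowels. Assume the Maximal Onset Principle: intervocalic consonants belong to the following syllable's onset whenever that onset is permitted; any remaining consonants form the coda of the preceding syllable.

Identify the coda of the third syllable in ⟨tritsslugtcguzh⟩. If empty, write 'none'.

The vowels are i, u, c, u — 4 nuclei, so 4 syllables.
V1 /i/ – V2 /u/: /tssl/ splits as /ts/ + /sl/ (/sl/ is the longest suffix that is a licit onset).
V2 /u/ – V3 /c/: /gt/ — longest licit onset from the right is /t/, leaving /g/ as coda.
V3 /c/ – V4 /u/: /g/ is a single consonant, so it becomes the next onset.
Result: trits.slug.tc.guzh.
Syllable 3 is /tc/: onset /t/, nucleus /c/, coda ∅.

none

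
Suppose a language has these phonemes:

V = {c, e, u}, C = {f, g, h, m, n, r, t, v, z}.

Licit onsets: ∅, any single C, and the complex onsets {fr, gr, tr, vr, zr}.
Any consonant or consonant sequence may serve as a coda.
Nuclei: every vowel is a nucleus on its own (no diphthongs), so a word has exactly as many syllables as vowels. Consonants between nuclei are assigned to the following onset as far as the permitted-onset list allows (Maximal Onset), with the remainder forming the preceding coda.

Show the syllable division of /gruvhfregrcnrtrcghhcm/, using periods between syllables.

The vowels are u, e, c, c, c — 5 nuclei, so 5 syllables.
/u…e/ gap (V1→V2): /vhfr/ — longest licit onset from the right is /fr/, leaving /vh/ as coda.
/e…c/ gap (V2→V3): /gr/ is a licit onset in full, so it all attaches to the next syllable.
/c…c/ gap (V3→V4): /nrtr/; trying suffixes from longest down, /tr/ is the first permitted one, so coda /nr/ | onset /tr/.
/c…c/ gap (V4→V5): /ghh/; trying suffixes from longest down, /h/ is the first permitted one, so coda /gh/ | onset /h/.

gruvh.fre.grcnr.trcgh.hcm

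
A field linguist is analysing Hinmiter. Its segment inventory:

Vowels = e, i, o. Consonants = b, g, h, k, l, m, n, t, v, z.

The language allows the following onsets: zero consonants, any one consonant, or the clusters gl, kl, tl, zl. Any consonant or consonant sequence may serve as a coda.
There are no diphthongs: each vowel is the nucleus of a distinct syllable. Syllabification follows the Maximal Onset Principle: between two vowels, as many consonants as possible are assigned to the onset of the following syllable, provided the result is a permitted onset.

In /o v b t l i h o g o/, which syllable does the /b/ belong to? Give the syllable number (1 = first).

1

Nuclei (vowels): o, i, o, o → 4 syllables.
Between /o/ (V1) and /i/ (V2): /vbtl/ splits as /vb/ + /tl/ (/tl/ is the longest suffix that is a licit onset).
Between /i/ (V2) and /o/ (V3): just /h/ — single C goes to the following onset.
Between /o/ (V3) and /o/ (V4): /g/ → onset of the next syllable (single consonants are always licit onsets).
Putting it together: ovb.tli.ho.go.
The /b/ is in the coda of syllable 1 (/ovb/).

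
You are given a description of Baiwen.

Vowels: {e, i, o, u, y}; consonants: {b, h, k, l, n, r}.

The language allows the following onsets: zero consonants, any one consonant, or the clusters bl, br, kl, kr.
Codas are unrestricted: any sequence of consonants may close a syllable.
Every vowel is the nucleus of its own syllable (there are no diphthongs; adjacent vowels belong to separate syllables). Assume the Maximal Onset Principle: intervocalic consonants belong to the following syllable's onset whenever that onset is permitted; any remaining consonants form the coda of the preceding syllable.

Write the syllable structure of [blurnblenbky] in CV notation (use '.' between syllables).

CCVCC.CCVCC.CV

The vowels are u, e, y — 3 nuclei, so 3 syllables.
Between /u/ (V1) and /e/ (V2): /rnbl/ — longest licit onset from the right is /bl/, leaving /rn/ as coda.
Between /e/ (V2) and /y/ (V3): cluster /nbk/ — the longest permitted-onset suffix is /k/; onset = /k/, preceding coda = /nb/.
Syllabification: blurn.blenb.ky.
Mapping each syllable to C/V: /blurn/ → CCVCC, /blenb/ → CCVCC, /ky/ → CV.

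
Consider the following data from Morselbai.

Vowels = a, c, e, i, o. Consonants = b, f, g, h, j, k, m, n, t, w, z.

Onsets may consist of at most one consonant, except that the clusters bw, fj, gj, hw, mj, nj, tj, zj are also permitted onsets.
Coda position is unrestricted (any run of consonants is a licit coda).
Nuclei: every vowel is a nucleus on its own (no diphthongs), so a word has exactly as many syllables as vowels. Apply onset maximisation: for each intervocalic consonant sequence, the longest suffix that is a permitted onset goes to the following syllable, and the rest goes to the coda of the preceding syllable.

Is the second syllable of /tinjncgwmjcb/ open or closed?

Vowels present: i, c, c; each is a nucleus, giving 3 syllables.
Between /i/ (V1) and /c/ (V2): /njn/; trying suffixes from longest down, /n/ is the first permitted one, so coda /nj/ | onset /n/.
Between /c/ (V2) and /c/ (V3): cluster /gwmj/ — the longest permitted-onset suffix is /mj/; onset = /mj/, preceding coda = /gw/.
Syllabification: tinj.ncgw.mjcb.
Syllable 2 is /ncgw/ with coda /gw/, so it is closed.

closed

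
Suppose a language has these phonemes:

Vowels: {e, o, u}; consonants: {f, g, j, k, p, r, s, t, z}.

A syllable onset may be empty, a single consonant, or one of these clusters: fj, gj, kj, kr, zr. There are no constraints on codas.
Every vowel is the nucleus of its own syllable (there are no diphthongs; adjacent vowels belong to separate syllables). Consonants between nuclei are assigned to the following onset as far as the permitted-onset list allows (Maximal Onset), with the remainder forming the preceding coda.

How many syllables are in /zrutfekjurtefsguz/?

Vowels present: u, e, u, e, u; each is a nucleus, giving 5 syllables.

5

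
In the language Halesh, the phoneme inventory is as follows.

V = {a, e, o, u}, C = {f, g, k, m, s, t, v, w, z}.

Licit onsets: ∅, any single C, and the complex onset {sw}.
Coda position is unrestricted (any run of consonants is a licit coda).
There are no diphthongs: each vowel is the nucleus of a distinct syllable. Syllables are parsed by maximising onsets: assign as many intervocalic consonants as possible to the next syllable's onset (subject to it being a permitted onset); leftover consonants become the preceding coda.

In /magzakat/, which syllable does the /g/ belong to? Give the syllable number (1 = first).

1

Nuclei (vowels): a, a, a → 3 syllables.
Between /a/ (V1) and /a/ (V2): cluster /gz/ — the longest permitted-onset suffix is /z/; onset = /z/, preceding coda = /g/.
Between /a/ (V2) and /a/ (V3): just /k/ — single C goes to the following onset.
So the parse is mag.za.kat.
The /g/ is in the coda of syllable 1 (/mag/).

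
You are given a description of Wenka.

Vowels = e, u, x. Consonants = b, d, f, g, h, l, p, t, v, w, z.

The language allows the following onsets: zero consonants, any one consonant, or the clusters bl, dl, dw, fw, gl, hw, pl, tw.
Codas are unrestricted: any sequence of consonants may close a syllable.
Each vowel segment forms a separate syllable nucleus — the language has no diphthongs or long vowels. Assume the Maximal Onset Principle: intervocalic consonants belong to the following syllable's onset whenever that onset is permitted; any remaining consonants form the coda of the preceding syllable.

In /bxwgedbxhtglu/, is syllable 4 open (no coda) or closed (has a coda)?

The vowels are x, e, x, u — 4 nuclei, so 4 syllables.
/x…e/ gap (V1→V2): /wg/ — longest licit onset from the right is /g/, leaving /w/ as coda.
/e…x/ gap (V2→V3): /db/ splits as /d/ + /b/ (/b/ is the longest suffix that is a licit onset).
/x…u/ gap (V3→V4): /htgl/ splits as /ht/ + /gl/ (/gl/ is the longest suffix that is a licit onset).
Syllabification: bxw.ged.bxht.glu.
Syllable 4 is /glu/; it ends in its nucleus with no coda, so it is open.

open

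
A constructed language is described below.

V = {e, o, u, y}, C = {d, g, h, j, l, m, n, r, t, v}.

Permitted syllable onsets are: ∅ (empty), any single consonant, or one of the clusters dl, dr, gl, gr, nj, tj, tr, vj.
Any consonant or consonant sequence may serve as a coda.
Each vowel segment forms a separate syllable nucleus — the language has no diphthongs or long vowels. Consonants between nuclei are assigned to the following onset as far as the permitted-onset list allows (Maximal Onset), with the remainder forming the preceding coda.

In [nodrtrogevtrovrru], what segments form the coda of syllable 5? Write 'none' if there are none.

none

Nuclei (vowels): o, o, e, o, u → 5 syllables.
V1 /o/ – V2 /o/: /drtr/ splits as /dr/ + /tr/ (/tr/ is the longest suffix that is a licit onset).
V2 /o/ – V3 /e/: /g/ is a single consonant, so it becomes the next onset.
V3 /e/ – V4 /o/: /vtr/ — longest licit onset from the right is /tr/, leaving /v/ as coda.
V4 /o/ – V5 /u/: cluster /vrr/ — the longest permitted-onset suffix is /r/; onset = /r/, preceding coda = /vr/.
Result: nodr.tro.gev.trovr.ru.
Syllable 5 is /ru/: onset /r/, nucleus /u/, coda ∅.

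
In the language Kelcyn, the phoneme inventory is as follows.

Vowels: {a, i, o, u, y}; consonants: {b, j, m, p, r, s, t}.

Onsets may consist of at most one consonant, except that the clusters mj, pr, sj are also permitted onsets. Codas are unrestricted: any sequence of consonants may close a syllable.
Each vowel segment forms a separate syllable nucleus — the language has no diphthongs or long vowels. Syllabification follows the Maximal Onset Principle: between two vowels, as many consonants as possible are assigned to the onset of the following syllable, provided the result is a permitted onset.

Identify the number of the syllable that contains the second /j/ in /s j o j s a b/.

1

Nuclei (vowels): o, a → 2 syllables.
/o…a/ gap (V1→V2): /js/ splits as /j/ + /s/ (/s/ is the longest suffix that is a licit onset).
Syllabification: sjoj.sab.
The second /j/ is in the coda of syllable 1 (/sjoj/).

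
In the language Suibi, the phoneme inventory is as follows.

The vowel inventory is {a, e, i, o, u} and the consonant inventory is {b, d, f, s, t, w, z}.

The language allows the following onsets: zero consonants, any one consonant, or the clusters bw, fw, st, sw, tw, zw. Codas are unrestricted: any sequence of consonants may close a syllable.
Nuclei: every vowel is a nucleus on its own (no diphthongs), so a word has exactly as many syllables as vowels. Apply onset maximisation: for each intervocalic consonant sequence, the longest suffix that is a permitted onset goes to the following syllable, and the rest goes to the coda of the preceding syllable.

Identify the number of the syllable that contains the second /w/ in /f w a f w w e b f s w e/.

Nuclei (vowels): a, e, e → 3 syllables.
Between /a/ (V1) and /e/ (V2): /fww/; trying suffixes from longest down, /w/ is the first permitted one, so coda /fw/ | onset /w/.
Between /e/ (V2) and /e/ (V3): /bfsw/; trying suffixes from longest down, /sw/ is the first permitted one, so coda /bf/ | onset /sw/.
So the parse is fwafw.webf.swe.
The second /w/ is in the coda of syllable 1 (/fwafw/).

1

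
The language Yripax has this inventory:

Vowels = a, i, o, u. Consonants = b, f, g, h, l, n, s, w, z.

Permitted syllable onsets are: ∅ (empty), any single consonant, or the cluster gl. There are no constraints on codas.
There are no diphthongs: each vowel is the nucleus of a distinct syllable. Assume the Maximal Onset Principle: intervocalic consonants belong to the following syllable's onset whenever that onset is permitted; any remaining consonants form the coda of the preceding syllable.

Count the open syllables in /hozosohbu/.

The vowels are o, o, o, u — 4 nuclei, so 4 syllables.
V1 /o/ – V2 /o/: /z/ is a single consonant, so it becomes the next onset.
V2 /o/ – V3 /o/: /s/ is a single consonant, so it becomes the next onset.
V3 /o/ – V4 /u/: /hb/ — longest licit onset from the right is /b/, leaving /h/ as coda.
Syllabification: ho.zo.soh.bu.
Classifying each syllable: /ho/ (open), /zo/ (open), /soh/ (closed), /bu/ (open).
Open syllables: 3.

3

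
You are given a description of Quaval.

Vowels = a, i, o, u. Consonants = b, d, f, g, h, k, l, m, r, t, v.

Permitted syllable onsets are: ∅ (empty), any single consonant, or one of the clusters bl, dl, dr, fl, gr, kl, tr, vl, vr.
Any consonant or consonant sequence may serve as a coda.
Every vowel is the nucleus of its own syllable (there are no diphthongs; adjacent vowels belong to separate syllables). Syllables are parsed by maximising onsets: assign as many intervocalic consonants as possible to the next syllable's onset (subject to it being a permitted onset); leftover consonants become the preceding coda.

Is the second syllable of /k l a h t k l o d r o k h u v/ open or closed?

open

The vowels are a, o, o, u — 4 nuclei, so 4 syllables.
σ1/σ2 boundary: cluster /htkl/ — the longest permitted-onset suffix is /kl/; onset = /kl/, preceding coda = /ht/.
σ2/σ3 boundary: /dr/ is a licit onset in full, so it all attaches to the next syllable.
σ3/σ4 boundary: cluster /kh/ — the longest permitted-onset suffix is /h/; onset = /h/, preceding coda = /k/.
Result: klaht.klo.drok.huv.
Syllable 2 is /klo/; it ends in its nucleus with no coda, so it is open.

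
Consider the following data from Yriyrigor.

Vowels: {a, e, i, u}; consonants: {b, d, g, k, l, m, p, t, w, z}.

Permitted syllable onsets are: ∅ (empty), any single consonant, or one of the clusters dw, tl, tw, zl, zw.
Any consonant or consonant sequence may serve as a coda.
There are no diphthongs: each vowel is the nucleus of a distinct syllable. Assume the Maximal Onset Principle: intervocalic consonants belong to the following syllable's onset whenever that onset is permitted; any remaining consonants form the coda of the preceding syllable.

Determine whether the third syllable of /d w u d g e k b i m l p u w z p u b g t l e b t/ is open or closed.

closed

The vowels are u, e, i, u, u, e — 6 nuclei, so 6 syllables.
Between /u/ (V1) and /e/ (V2): cluster /dg/ — the longest permitted-onset suffix is /g/; onset = /g/, preceding coda = /d/.
Between /e/ (V2) and /i/ (V3): /kb/ splits as /k/ + /b/ (/b/ is the longest suffix that is a licit onset).
Between /i/ (V3) and /u/ (V4): /mlp/; trying suffixes from longest down, /p/ is the first permitted one, so coda /ml/ | onset /p/.
Between /u/ (V4) and /u/ (V5): /wzp/ — longest licit onset from the right is /p/, leaving /wz/ as coda.
Between /u/ (V5) and /e/ (V6): /bgtl/ — longest licit onset from the right is /tl/, leaving /bg/ as coda.
Syllabification: dwud.gek.biml.puwz.pubg.tlebt.
Syllable 3 is /biml/ with coda /ml/, so it is closed.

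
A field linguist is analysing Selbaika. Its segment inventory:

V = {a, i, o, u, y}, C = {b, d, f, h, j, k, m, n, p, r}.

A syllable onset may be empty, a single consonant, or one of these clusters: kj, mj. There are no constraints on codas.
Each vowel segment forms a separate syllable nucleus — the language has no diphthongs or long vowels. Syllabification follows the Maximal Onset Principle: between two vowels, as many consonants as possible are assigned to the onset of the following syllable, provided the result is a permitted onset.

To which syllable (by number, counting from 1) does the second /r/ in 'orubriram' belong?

3

The vowels are o, u, i, a — 4 nuclei, so 4 syllables.
σ1/σ2 boundary: just /r/ — single C goes to the following onset.
σ2/σ3 boundary: cluster /br/ — the longest permitted-onset suffix is /r/; onset = /r/, preceding coda = /b/.
σ3/σ4 boundary: /r/ is a single consonant, so it becomes the next onset.
Putting it together: o.rub.ri.ram.
The second /r/ is in the onset of syllable 3 (/ri/).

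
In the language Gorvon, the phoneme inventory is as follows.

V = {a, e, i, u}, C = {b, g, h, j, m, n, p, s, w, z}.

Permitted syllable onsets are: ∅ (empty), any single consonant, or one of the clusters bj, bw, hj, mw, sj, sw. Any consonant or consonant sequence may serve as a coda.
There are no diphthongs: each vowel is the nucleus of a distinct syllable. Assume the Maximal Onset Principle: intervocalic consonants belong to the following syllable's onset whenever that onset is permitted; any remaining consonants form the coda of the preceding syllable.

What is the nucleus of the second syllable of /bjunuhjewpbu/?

The vowels are u, u, e, u — 4 nuclei, so 4 syllables.
The second nucleus (vowel 2 from the left) is /u/.

u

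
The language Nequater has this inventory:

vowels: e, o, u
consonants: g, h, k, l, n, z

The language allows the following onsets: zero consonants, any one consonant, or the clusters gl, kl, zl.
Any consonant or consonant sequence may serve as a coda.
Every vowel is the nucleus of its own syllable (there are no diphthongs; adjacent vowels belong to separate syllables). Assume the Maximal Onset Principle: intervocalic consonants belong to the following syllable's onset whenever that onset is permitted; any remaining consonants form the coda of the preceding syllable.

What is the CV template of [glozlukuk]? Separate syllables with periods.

CCV.CCV.CVC

Vowels present: o, u, u; each is a nucleus, giving 3 syllables.
σ1/σ2 boundary: /zl/ is a licit onset in full, so it all attaches to the next syllable.
σ2/σ3 boundary: just /k/ — single C goes to the following onset.
Putting it together: glo.zlu.kuk.
Mapping each syllable to C/V: /glo/ → CCV, /zlu/ → CCV, /kuk/ → CVC.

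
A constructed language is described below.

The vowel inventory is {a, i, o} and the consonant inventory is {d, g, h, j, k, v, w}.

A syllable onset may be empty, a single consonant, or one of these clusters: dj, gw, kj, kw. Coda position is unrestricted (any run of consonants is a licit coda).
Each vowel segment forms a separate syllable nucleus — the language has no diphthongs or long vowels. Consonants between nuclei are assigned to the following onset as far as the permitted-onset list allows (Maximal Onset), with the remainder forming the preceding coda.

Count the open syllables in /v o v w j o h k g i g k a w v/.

0

Nuclei (vowels): o, o, i, a → 4 syllables.
V1 /o/ – V2 /o/: /vwj/ — longest licit onset from the right is /j/, leaving /vw/ as coda.
V2 /o/ – V3 /i/: cluster /hkg/ — the longest permitted-onset suffix is /g/; onset = /g/, preceding coda = /hk/.
V3 /i/ – V4 /a/: cluster /gk/ — the longest permitted-onset suffix is /k/; onset = /k/, preceding coda = /g/.
Putting it together: vovw.johk.gig.kawv.
Classifying each syllable: /vovw/ (closed), /johk/ (closed), /gig/ (closed), /kawv/ (closed).
Open syllables: 0.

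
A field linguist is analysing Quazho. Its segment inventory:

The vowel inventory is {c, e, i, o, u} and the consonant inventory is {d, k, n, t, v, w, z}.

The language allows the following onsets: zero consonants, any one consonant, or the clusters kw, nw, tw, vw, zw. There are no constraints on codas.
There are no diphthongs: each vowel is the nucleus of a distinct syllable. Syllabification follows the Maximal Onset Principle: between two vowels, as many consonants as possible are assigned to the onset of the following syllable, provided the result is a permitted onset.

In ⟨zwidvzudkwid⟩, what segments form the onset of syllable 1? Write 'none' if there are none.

Nuclei (vowels): i, u, i → 3 syllables.
V1 /i/ – V2 /u/: cluster /dvz/ — the longest permitted-onset suffix is /z/; onset = /z/, preceding coda = /dv/.
V2 /u/ – V3 /i/: cluster /dkw/ — the longest permitted-onset suffix is /kw/; onset = /kw/, preceding coda = /d/.
Syllabification: zwidv.zud.kwid.
Syllable 1 is /zwidv/: onset /zw/, nucleus /i/, coda /dv/.

zw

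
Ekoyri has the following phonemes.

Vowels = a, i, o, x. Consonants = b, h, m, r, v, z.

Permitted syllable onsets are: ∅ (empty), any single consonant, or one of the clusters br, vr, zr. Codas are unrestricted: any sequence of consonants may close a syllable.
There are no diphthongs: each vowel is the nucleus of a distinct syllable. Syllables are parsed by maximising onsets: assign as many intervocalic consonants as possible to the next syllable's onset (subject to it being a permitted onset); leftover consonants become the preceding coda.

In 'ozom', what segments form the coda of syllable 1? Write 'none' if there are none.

Vowels present: o, o; each is a nucleus, giving 2 syllables.
Between /o/ (V1) and /o/ (V2): /z/ → onset of the next syllable (single consonants are always licit onsets).
Syllabification: o.zom.
Syllable 1 is /o/: onset ∅, nucleus /o/, coda ∅.

none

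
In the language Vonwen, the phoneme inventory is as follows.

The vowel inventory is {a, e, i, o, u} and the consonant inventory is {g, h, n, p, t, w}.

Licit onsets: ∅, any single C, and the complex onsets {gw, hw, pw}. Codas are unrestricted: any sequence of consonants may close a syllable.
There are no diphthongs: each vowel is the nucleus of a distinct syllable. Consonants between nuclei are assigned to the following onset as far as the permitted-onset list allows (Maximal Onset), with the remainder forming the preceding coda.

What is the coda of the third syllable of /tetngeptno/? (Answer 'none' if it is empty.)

none

Nuclei (vowels): e, e, o → 3 syllables.
/e…e/ gap (V1→V2): cluster /tng/ — the longest permitted-onset suffix is /g/; onset = /g/, preceding coda = /tn/.
/e…o/ gap (V2→V3): /ptn/ splits as /pt/ + /n/ (/n/ is the longest suffix that is a licit onset).
Putting it together: tetn.gept.no.
Syllable 3 is /no/: onset /n/, nucleus /o/, coda ∅.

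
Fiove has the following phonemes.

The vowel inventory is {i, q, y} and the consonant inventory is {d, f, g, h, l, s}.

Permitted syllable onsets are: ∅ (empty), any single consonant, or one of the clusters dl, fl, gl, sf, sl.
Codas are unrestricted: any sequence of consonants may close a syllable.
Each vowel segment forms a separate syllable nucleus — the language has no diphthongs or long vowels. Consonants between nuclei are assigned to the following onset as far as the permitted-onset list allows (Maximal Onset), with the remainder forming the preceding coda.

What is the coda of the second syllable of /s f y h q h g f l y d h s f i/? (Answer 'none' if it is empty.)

hg

Nuclei (vowels): y, q, y, i → 4 syllables.
/y…q/ gap (V1→V2): /h/ → onset of the next syllable (single consonants are always licit onsets).
/q…y/ gap (V2→V3): /hgfl/ — longest licit onset from the right is /fl/, leaving /hg/ as coda.
/y…i/ gap (V3→V4): /dhsf/ splits as /dh/ + /sf/ (/sf/ is the longest suffix that is a licit onset).
So the parse is sfy.hqhg.flydh.sfi.
Syllable 2 is /hqhg/: onset /h/, nucleus /q/, coda /hg/.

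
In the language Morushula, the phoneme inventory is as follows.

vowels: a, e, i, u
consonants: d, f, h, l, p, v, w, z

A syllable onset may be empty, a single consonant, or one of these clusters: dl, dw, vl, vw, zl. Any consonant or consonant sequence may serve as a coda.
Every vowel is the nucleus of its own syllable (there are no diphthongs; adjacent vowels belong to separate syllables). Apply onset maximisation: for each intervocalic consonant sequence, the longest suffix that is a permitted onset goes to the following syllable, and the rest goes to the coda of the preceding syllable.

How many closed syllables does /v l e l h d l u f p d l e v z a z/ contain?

The vowels are e, u, e, a — 4 nuclei, so 4 syllables.
V1 /e/ – V2 /u/: /lhdl/ — longest licit onset from the right is /dl/, leaving /lh/ as coda.
V2 /u/ – V3 /e/: /fpdl/ splits as /fp/ + /dl/ (/dl/ is the longest suffix that is a licit onset).
V3 /e/ – V4 /a/: /vz/ — longest licit onset from the right is /z/, leaving /v/ as coda.
So the parse is vlelh.dlufp.dlev.zaz.
Classifying each syllable: /vlelh/ (closed), /dlufp/ (closed), /dlev/ (closed), /zaz/ (closed).
Closed syllables: 4.

4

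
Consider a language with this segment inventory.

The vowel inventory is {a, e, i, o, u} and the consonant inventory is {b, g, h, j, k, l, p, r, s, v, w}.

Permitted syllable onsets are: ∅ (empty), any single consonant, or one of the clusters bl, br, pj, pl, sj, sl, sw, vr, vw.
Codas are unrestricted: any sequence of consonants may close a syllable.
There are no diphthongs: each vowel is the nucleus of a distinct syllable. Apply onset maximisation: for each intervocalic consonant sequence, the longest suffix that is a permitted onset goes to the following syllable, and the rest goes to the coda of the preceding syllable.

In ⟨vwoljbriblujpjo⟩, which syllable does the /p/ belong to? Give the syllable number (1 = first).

Nuclei (vowels): o, i, u, o → 4 syllables.
/o…i/ gap (V1→V2): /ljbr/ — longest licit onset from the right is /br/, leaving /lj/ as coda.
/i…u/ gap (V2→V3): cluster /bl/ — /bl/ is itself a permitted onset, so the whole cluster goes right; preceding coda = ∅.
/u…o/ gap (V3→V4): cluster /jpj/ — the longest permitted-onset suffix is /pj/; onset = /pj/, preceding coda = /j/.
Putting it together: vwolj.bri.bluj.pjo.
The /p/ is in the onset of syllable 4 (/pjo/).

4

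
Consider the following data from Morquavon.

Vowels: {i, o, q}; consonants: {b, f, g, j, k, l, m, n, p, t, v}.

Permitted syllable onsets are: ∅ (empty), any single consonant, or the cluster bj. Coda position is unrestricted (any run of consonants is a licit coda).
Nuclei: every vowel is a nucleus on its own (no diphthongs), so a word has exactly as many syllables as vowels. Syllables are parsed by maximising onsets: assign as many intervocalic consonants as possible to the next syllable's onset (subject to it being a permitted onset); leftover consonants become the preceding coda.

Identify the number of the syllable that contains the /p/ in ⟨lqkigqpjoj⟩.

Nuclei (vowels): q, i, q, o → 4 syllables.
/q…i/ gap (V1→V2): /k/ → onset of the next syllable (single consonants are always licit onsets).
/i…q/ gap (V2→V3): /g/ is a single consonant, so it becomes the next onset.
/q…o/ gap (V3→V4): /pj/ splits as /p/ + /j/ (/j/ is the longest suffix that is a licit onset).
So the parse is lq.ki.gqp.joj.
The /p/ is in the coda of syllable 3 (/gqp/).

3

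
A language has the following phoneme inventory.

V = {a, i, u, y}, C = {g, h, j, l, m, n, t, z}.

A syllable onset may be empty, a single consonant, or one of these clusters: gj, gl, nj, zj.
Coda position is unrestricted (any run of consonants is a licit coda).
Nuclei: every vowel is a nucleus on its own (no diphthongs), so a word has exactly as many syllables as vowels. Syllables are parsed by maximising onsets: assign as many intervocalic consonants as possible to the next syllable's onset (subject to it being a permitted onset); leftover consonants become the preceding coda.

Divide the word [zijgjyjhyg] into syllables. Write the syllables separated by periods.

Vowels present: i, y, y; each is a nucleus, giving 3 syllables.
σ1/σ2 boundary: /jgj/; trying suffixes from longest down, /gj/ is the first permitted one, so coda /j/ | onset /gj/.
σ2/σ3 boundary: /jh/; trying suffixes from longest down, /h/ is the first permitted one, so coda /j/ | onset /h/.

zij.gjyj.hyg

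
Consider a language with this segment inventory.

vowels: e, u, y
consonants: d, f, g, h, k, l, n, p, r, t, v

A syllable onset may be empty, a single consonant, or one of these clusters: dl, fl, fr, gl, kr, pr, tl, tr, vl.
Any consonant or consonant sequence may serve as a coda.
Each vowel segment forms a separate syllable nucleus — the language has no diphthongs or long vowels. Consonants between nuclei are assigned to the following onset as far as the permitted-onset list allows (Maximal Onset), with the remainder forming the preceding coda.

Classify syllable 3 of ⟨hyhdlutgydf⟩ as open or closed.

Vowels present: y, u, y; each is a nucleus, giving 3 syllables.
σ1/σ2 boundary: cluster /hdl/ — the longest permitted-onset suffix is /dl/; onset = /dl/, preceding coda = /h/.
σ2/σ3 boundary: /tg/; trying suffixes from longest down, /g/ is the first permitted one, so coda /t/ | onset /g/.
Syllabification: hyh.dlut.gydf.
Syllable 3 is /gydf/ with coda /df/, so it is closed.

closed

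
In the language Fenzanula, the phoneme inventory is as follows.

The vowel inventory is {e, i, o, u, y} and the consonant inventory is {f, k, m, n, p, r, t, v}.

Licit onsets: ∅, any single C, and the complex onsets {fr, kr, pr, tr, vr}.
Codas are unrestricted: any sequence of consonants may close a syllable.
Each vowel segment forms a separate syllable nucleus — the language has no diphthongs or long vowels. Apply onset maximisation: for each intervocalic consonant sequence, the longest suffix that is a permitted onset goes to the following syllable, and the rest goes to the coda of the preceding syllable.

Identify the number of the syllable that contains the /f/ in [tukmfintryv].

2

Nuclei (vowels): u, i, y → 3 syllables.
σ1/σ2 boundary: /kmf/ — longest licit onset from the right is /f/, leaving /km/ as coda.
σ2/σ3 boundary: /ntr/; trying suffixes from longest down, /tr/ is the first permitted one, so coda /n/ | onset /tr/.
Syllabification: tukm.fin.tryv.
The /f/ is in the onset of syllable 2 (/fin/).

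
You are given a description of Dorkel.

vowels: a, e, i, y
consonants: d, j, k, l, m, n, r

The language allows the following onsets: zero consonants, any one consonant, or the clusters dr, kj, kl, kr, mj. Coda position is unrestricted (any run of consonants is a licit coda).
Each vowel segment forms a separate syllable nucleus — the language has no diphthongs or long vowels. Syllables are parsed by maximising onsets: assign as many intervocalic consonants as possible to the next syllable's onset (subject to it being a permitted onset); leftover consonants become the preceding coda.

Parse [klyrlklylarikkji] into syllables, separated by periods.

klyrl.kly.la.rik.kji

Vowels present: y, y, a, i, i; each is a nucleus, giving 5 syllables.
σ1/σ2 boundary: /rlkl/; trying suffixes from longest down, /kl/ is the first permitted one, so coda /rl/ | onset /kl/.
σ2/σ3 boundary: just /l/ — single C goes to the following onset.
σ3/σ4 boundary: just /r/ — single C goes to the following onset.
σ4/σ5 boundary: /kkj/ splits as /k/ + /kj/ (/kj/ is the longest suffix that is a licit onset).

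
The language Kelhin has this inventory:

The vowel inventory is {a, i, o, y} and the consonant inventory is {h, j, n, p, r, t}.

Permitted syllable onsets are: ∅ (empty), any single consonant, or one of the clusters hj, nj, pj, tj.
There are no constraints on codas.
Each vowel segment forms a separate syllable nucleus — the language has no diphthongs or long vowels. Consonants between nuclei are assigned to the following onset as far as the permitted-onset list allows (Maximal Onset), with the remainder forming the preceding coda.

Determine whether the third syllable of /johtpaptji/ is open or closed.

open

The vowels are o, a, i — 3 nuclei, so 3 syllables.
Between /o/ (V1) and /a/ (V2): /htp/ splits as /ht/ + /p/ (/p/ is the longest suffix that is a licit onset).
Between /a/ (V2) and /i/ (V3): /ptj/ — longest licit onset from the right is /tj/, leaving /p/ as coda.
So the parse is joht.pap.tji.
Syllable 3 is /tji/; it ends in its nucleus with no coda, so it is open.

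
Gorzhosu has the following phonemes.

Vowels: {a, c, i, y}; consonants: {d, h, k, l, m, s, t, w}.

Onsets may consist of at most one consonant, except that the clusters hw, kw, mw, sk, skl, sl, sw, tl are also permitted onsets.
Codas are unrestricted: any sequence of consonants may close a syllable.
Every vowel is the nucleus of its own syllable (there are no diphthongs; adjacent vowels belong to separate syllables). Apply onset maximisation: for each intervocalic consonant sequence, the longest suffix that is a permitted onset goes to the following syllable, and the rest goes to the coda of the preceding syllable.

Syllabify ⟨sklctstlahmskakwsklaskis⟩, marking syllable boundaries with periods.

sklcts.tlahm.skakw.skla.skis

Nuclei (vowels): c, a, a, a, i → 5 syllables.
V1 /c/ – V2 /a/: /tstl/ splits as /ts/ + /tl/ (/tl/ is the longest suffix that is a licit onset).
V2 /a/ – V3 /a/: /hmsk/; trying suffixes from longest down, /sk/ is the first permitted one, so coda /hm/ | onset /sk/.
V3 /a/ – V4 /a/: cluster /kwskl/ — the longest permitted-onset suffix is /skl/; onset = /skl/, preceding coda = /kw/.
V4 /a/ – V5 /i/: cluster /sk/ — /sk/ is itself a permitted onset, so the whole cluster goes right; preceding coda = ∅.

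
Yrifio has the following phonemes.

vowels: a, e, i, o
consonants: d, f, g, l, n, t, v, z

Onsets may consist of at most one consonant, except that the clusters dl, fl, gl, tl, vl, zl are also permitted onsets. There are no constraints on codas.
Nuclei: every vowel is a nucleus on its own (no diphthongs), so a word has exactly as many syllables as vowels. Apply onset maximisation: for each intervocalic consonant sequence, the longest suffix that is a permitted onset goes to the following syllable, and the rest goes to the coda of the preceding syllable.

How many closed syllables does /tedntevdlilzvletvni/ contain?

The vowels are e, e, i, e, i — 5 nuclei, so 5 syllables.
/e…e/ gap (V1→V2): /dnt/ — longest licit onset from the right is /t/, leaving /dn/ as coda.
/e…i/ gap (V2→V3): cluster /vdl/ — the longest permitted-onset suffix is /dl/; onset = /dl/, preceding coda = /v/.
/i…e/ gap (V3→V4): /lzvl/; trying suffixes from longest down, /vl/ is the first permitted one, so coda /lz/ | onset /vl/.
/e…i/ gap (V4→V5): /tvn/ — longest licit onset from the right is /n/, leaving /tv/ as coda.
Syllabification: tedn.tev.dlilz.vletv.ni.
Classifying each syllable: /tedn/ (closed), /tev/ (closed), /dlilz/ (closed), /vletv/ (closed), /ni/ (open).
Closed syllables: 4.

4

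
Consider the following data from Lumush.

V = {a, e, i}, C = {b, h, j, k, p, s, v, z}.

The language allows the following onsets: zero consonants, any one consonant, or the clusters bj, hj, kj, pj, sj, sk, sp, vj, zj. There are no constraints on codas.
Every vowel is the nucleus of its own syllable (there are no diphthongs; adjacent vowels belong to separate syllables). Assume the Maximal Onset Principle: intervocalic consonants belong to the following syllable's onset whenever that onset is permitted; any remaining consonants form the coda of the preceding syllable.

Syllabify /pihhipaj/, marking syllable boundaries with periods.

The vowels are i, i, a — 3 nuclei, so 3 syllables.
Between /i/ (V1) and /i/ (V2): /hh/ — longest licit onset from the right is /h/, leaving /h/ as coda.
Between /i/ (V2) and /a/ (V3): /p/ is a single consonant, so it becomes the next onset.

pih.hi.paj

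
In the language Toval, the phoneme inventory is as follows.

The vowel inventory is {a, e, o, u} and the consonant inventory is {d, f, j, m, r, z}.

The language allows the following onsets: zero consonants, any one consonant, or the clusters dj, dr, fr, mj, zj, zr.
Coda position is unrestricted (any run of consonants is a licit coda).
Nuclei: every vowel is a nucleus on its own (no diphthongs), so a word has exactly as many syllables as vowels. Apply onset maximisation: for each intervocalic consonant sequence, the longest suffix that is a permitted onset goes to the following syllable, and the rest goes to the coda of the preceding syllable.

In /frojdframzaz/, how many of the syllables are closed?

Vowels present: o, a, a; each is a nucleus, giving 3 syllables.
Between /o/ (V1) and /a/ (V2): cluster /jdfr/ — the longest permitted-onset suffix is /fr/; onset = /fr/, preceding coda = /jd/.
Between /a/ (V2) and /a/ (V3): /mz/ splits as /m/ + /z/ (/z/ is the longest suffix that is a licit onset).
Result: frojd.fram.zaz.
Classifying each syllable: /frojd/ (closed), /fram/ (closed), /zaz/ (closed).
Closed syllables: 3.

3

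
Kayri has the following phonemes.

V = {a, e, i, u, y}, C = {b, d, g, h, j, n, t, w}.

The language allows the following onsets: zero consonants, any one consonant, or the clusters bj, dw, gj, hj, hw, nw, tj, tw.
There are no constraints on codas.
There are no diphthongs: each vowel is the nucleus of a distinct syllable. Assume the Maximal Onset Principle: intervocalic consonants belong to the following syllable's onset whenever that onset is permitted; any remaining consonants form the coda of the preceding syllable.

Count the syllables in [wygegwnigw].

3

The vowels are y, e, i — 3 nuclei, so 3 syllables.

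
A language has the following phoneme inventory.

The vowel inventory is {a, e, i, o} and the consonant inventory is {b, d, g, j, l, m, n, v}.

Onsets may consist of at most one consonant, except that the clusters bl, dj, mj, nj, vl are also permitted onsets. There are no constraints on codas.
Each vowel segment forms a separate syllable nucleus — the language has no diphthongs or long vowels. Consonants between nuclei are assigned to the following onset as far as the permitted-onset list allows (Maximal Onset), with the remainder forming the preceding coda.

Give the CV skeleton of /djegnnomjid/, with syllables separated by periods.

The vowels are e, o, i — 3 nuclei, so 3 syllables.
Between /e/ (V1) and /o/ (V2): /gnn/ splits as /gn/ + /n/ (/n/ is the longest suffix that is a licit onset).
Between /o/ (V2) and /i/ (V3): cluster /mj/ — /mj/ is itself a permitted onset, so the whole cluster goes right; preceding coda = ∅.
Result: djegn.no.mjid.
Mapping each syllable to C/V: /djegn/ → CCVCC, /no/ → CV, /mjid/ → CCVC.

CCVCC.CV.CCVC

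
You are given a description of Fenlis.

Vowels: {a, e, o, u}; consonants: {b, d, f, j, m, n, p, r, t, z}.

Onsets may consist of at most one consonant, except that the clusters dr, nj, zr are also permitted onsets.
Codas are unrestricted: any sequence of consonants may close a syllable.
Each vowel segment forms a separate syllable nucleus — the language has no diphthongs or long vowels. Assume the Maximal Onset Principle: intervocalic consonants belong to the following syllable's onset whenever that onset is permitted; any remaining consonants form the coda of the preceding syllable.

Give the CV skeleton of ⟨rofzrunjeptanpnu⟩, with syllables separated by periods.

Nuclei (vowels): o, u, e, a, u → 5 syllables.
σ1/σ2 boundary: /fzr/; trying suffixes from longest down, /zr/ is the first permitted one, so coda /f/ | onset /zr/.
σ2/σ3 boundary: /nj/ — entire cluster is a permitted onset → onset /nj/, coda ∅.
σ3/σ4 boundary: /pt/ splits as /p/ + /t/ (/t/ is the longest suffix that is a licit onset).
σ4/σ5 boundary: /npn/ — longest licit onset from the right is /n/, leaving /np/ as coda.
Result: rof.zru.njep.tanp.nu.
Mapping each syllable to C/V: /rof/ → CVC, /zru/ → CCV, /njep/ → CCVC, /tanp/ → CVCC, /nu/ → CV.

CVC.CCV.CCVC.CVCC.CV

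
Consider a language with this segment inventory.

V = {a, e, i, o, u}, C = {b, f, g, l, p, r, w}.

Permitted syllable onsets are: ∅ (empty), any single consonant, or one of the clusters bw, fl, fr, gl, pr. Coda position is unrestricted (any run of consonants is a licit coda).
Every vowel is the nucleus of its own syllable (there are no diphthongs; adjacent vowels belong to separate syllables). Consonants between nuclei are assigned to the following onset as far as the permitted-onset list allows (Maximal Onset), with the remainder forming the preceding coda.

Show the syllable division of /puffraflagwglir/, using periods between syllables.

Nuclei (vowels): u, a, a, i → 4 syllables.
Between /u/ (V1) and /a/ (V2): cluster /ffr/ — the longest permitted-onset suffix is /fr/; onset = /fr/, preceding coda = /f/.
Between /a/ (V2) and /a/ (V3): /fl/ is a licit onset in full, so it all attaches to the next syllable.
Between /a/ (V3) and /i/ (V4): /gwgl/ splits as /gw/ + /gl/ (/gl/ is the longest suffix that is a licit onset).

puf.fra.flagw.glir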